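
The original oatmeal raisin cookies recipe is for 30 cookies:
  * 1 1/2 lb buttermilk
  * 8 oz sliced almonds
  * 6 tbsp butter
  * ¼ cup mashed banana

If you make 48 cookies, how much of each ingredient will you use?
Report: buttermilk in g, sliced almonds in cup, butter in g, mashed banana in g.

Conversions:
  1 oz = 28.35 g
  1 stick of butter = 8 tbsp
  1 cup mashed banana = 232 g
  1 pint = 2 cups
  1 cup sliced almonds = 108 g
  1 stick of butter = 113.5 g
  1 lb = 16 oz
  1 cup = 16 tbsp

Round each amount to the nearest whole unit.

Scaling factor: 48/30 = 8/5 = 1.6.
buttermilk: 1.5 lb × 8/5 × 16 oz/lb × 28.35 g/oz ≈ 1089 g
sliced almonds: 8 oz × 8/5 × 28.35 g/oz ÷ 108 g/cup ≈ 3 cup
butter: 6 tbsp × 8/5 ÷ 8 tbsp/stick × 113.5 g/stick ≈ 136 g
mashed banana: 0.25 cup × 8/5 × 232 g/cup ≈ 93 g

buttermilk: 1089 g; sliced almonds: 3 cup; butter: 136 g; mashed banana: 93 g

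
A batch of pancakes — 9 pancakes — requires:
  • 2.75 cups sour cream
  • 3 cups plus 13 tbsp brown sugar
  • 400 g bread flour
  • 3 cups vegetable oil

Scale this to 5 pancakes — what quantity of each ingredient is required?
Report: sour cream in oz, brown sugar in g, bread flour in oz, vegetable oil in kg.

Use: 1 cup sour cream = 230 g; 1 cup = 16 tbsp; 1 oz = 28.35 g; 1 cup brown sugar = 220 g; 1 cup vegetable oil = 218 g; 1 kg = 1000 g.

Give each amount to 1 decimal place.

Scaling factor: 5/9.
sour cream: 2.75 cup × 5/9 × 230 g/cup ÷ 28.35 g/oz ≈ 12.4 oz
brown sugar: (3 cup + 13 tbsp = 3.8125 cup) × 5/9 × 220 g/cup ≈ 466.0 g
bread flour: 400 g × 5/9 ÷ 28.35 g/oz ≈ 7.8 oz
vegetable oil: 3 cup × 5/9 × 218 g/cup ÷ 1000 g/kg ≈ 0.4 kg

sour cream: 12.4 oz; brown sugar: 466.0 g; bread flour: 7.8 oz; vegetable oil: 0.4 kg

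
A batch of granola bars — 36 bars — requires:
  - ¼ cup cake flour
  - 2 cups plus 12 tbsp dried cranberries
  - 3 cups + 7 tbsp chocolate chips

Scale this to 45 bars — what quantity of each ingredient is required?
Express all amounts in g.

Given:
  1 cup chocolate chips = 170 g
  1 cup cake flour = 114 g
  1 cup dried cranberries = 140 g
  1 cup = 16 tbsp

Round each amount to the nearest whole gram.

Scaling factor: 45/36 = 5/4 = 1.25.
cake flour: 0.25 cup × 5/4 × 114 g/cup ≈ 36 g
dried cranberries: (2 cup + 12 tbsp = 2.75 cup) × 5/4 × 140 g/cup ≈ 481 g
chocolate chips: (3 cup + 7 tbsp = 3.4375 cup) × 5/4 × 170 g/cup ≈ 730 g

cake flour: 36 g; dried cranberries: 481 g; chocolate chips: 730 g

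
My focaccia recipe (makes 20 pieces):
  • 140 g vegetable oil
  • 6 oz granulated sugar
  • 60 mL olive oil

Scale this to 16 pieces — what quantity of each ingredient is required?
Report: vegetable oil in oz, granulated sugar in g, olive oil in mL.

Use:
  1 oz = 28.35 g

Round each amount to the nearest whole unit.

vegetable oil: 4 oz; granulated sugar: 136 g; olive oil: 48 mL

Scaling factor: 16/20 = 4/5 = 0.8.
vegetable oil: 140 g × 4/5 ÷ 28.35 g/oz ≈ 4 oz
granulated sugar: 6 oz × 4/5 × 28.35 g/oz ≈ 136 g
olive oil: 60 mL × 4/5 = 48 mL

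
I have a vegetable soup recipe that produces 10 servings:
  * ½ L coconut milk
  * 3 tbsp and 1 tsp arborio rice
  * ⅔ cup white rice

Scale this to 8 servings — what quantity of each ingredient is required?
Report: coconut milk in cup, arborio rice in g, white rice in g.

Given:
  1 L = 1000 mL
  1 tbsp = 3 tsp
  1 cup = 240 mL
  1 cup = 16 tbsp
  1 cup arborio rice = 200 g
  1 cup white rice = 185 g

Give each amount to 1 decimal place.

Scaling factor: 8/10 = 4/5 = 0.8.
coconut milk: 0.5 L × 4/5 × 1000 mL/L ÷ 240 mL/cup ≈ 1.7 cup
arborio rice: (3 tbsp + 1 tsp = 10/3 tbsp) × 4/5 ÷ 16 tbsp/cup × 200 g/cup ≈ 33.3 g
white rice: 2/3 cup × 4/5 × 185 g/cup ≈ 98.7 g

coconut milk: 1.7 cup; arborio rice: 33.3 g; white rice: 98.7 g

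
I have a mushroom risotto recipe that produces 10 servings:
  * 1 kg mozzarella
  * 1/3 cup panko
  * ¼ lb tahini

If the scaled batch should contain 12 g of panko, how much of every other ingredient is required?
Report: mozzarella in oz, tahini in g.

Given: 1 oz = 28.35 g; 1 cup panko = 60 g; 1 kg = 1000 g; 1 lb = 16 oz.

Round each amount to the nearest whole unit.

mozzarella: 21 oz; tahini: 68 g

The original recipe has 20 g of panko, so the scaling factor is 12 ÷ 20 = 3/5 = 0.6.
mozzarella: 1 kg × 3/5 × 1000 g/kg ÷ 28.35 g/oz ≈ 21 oz
tahini: 0.25 lb × 3/5 × 16 oz/lb × 28.35 g/oz ≈ 68 g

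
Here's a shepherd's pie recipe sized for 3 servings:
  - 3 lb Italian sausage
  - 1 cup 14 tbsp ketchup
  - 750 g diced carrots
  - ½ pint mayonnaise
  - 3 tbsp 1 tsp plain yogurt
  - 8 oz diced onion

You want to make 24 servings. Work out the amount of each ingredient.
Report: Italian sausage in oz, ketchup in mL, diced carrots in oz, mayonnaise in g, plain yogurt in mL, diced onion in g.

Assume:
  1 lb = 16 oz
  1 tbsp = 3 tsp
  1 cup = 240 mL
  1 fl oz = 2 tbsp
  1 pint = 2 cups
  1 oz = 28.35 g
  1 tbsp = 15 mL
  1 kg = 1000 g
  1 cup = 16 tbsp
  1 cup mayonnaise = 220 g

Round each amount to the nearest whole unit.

Italian sausage: 384 oz; ketchup: 3600 mL; diced carrots: 212 oz; mayonnaise: 1760 g; plain yogurt: 400 mL; diced onion: 1814 g

Scaling factor: 24/3 = 8.
Italian sausage: 3 lb × 8 × 16 oz/lb = 384 oz
ketchup: (1 cup + 14 tbsp = 1.875 cup) × 8 × 240 mL/cup = 3600 mL
diced carrots: 750 g × 8 ÷ 28.35 g/oz ≈ 212 oz
mayonnaise: 0.5 pint × 8 × 2 cup/pint × 220 g/cup = 1760 g
plain yogurt: (3 tbsp + 1 tsp = 10/3 tbsp) × 8 × 15 mL/tbsp = 400 mL
diced onion: 8 oz × 8 × 28.35 g/oz ≈ 1814 g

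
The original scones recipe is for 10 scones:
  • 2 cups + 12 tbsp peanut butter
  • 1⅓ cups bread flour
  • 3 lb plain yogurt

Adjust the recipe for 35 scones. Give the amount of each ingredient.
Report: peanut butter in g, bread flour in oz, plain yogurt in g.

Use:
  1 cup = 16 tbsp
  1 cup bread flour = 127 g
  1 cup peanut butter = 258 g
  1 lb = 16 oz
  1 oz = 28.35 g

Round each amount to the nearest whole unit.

peanut butter: 2483 g; bread flour: 21 oz; plain yogurt: 4763 g

Scaling factor: 35/10 = 7/2 = 3.5.
peanut butter: (2 cup + 12 tbsp = 2.75 cup) × 7/2 × 258 g/cup ≈ 2483 g
bread flour: 4/3 cup × 7/2 × 127 g/cup ÷ 28.35 g/oz ≈ 21 oz
plain yogurt: 3 lb × 7/2 × 16 oz/lb × 28.35 g/oz ≈ 4763 g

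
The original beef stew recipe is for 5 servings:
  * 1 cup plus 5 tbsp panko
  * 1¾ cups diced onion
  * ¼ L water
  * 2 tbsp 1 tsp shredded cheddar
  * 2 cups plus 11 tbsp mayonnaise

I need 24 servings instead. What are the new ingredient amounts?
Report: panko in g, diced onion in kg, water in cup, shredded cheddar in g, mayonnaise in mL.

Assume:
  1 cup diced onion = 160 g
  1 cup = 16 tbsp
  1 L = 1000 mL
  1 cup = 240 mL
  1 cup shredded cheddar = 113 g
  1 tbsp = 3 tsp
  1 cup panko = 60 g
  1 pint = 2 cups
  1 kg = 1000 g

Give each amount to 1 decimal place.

Scaling factor: 24/5 = 4.8.
panko: (1 cup + 5 tbsp = 1.3125 cup) × 24/5 × 60 g/cup = 378.0 g
diced onion: 1.75 cup × 24/5 × 160 g/cup ÷ 1000 g/kg ≈ 1.3 kg
water: 0.25 L × 24/5 × 1000 mL/L ÷ 240 mL/cup = 5.0 cup
shredded cheddar: (2 tbsp + 1 tsp = 7/3 tbsp) × 24/5 ÷ 16 tbsp/cup × 113 g/cup = 79.1 g
mayonnaise: (2 cup + 11 tbsp = 2.6875 cup) × 24/5 × 240 mL/cup = 3096.0 mL

panko: 378.0 g; diced onion: 1.3 kg; water: 5.0 cup; shredded cheddar: 79.1 g; mayonnaise: 3096.0 mL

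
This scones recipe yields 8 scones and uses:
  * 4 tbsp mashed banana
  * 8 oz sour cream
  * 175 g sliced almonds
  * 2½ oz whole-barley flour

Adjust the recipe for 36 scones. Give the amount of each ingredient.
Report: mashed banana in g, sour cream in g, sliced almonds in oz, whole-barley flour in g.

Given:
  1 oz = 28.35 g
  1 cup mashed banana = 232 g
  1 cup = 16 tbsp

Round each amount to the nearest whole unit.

mashed banana: 261 g; sour cream: 1021 g; sliced almonds: 28 oz; whole-barley flour: 319 g

Scaling factor: 36/8 = 9/2 = 4.5.
mashed banana: 4 tbsp × 9/2 ÷ 16 tbsp/cup × 232 g/cup = 261 g
sour cream: 8 oz × 9/2 × 28.35 g/oz ≈ 1021 g
sliced almonds: 175 g × 9/2 ÷ 28.35 g/oz ≈ 28 oz
whole-barley flour: 2.5 oz × 9/2 × 28.35 g/oz ≈ 319 g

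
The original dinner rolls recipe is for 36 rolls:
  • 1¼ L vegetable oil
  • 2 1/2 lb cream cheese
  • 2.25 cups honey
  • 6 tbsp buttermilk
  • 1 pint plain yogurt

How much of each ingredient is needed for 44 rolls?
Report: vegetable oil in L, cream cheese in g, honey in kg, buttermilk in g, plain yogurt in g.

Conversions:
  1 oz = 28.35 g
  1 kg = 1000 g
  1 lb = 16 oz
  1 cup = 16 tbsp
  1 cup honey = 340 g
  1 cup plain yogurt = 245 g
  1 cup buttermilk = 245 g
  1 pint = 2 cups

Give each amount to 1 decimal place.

vegetable oil: 1.5 L; cream cheese: 1386.0 g; honey: 0.9 kg; buttermilk: 112.3 g; plain yogurt: 598.9 g

Scaling factor: 44/36 = 11/9.
vegetable oil: 1.25 L × 11/9 ≈ 1.5 L
cream cheese: 2.5 lb × 11/9 × 16 oz/lb × 28.35 g/oz = 1386.0 g
honey: 2.25 cup × 11/9 × 340 g/cup ÷ 1000 g/kg ≈ 0.9 kg
buttermilk: 6 tbsp × 11/9 ÷ 16 tbsp/cup × 245 g/cup ≈ 112.3 g
plain yogurt: 1 pint × 11/9 × 2 cup/pint × 245 g/cup ≈ 598.9 g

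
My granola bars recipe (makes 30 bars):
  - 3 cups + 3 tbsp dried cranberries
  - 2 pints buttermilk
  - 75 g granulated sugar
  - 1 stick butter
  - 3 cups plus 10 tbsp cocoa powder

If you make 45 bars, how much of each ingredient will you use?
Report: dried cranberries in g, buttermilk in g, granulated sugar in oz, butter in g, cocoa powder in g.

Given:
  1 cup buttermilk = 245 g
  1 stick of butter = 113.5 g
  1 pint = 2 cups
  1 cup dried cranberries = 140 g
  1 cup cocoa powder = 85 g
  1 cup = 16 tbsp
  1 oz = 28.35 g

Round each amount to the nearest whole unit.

dried cranberries: 669 g; buttermilk: 1470 g; granulated sugar: 4 oz; butter: 170 g; cocoa powder: 462 g

Scaling factor: 45/30 = 3/2 = 1.5.
dried cranberries: (3 cup + 3 tbsp = 3.1875 cup) × 3/2 × 140 g/cup ≈ 669 g
buttermilk: 2 pint × 3/2 × 2 cup/pint × 245 g/cup = 1470 g
granulated sugar: 75 g × 3/2 ÷ 28.35 g/oz ≈ 4 oz
butter: 1 stick × 3/2 × 113.5 g/stick ≈ 170 g
cocoa powder: (3 cup + 10 tbsp = 3.625 cup) × 3/2 × 85 g/cup ≈ 462 g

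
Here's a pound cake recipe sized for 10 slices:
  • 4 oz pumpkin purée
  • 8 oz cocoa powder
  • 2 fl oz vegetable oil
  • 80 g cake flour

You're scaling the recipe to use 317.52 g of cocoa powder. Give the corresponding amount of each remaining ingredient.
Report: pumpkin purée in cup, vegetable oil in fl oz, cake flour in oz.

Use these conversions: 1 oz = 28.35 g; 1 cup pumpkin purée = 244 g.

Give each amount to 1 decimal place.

pumpkin purée: 0.7 cup; vegetable oil: 2.8 fl oz; cake flour: 4.0 oz

The original recipe has 226.8 g of cocoa powder, so the scaling factor is 317.52 ÷ 226.8 = 7/5 = 1.4.
pumpkin purée: 4 oz × 7/5 × 28.35 g/oz ÷ 244 g/cup ≈ 0.7 cup
vegetable oil: 2 fl oz × 7/5 = 2.8 fl oz
cake flour: 80 g × 7/5 ÷ 28.35 g/oz ≈ 4.0 oz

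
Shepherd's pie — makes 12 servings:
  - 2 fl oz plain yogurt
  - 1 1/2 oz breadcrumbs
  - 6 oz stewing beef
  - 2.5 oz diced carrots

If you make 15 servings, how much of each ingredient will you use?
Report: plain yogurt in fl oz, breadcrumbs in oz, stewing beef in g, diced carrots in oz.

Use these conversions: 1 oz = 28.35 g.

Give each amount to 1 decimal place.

Scaling factor: 15/12 = 5/4 = 1.25.
plain yogurt: 2 fl oz × 5/4 = 2.5 fl oz
breadcrumbs: 1.5 oz × 5/4 ≈ 1.9 oz
stewing beef: 6 oz × 5/4 × 28.35 g/oz ≈ 212.6 g
diced carrots: 2.5 oz × 5/4 ≈ 3.1 oz

plain yogurt: 2.5 fl oz; breadcrumbs: 1.9 oz; stewing beef: 212.6 g; diced carrots: 3.1 oz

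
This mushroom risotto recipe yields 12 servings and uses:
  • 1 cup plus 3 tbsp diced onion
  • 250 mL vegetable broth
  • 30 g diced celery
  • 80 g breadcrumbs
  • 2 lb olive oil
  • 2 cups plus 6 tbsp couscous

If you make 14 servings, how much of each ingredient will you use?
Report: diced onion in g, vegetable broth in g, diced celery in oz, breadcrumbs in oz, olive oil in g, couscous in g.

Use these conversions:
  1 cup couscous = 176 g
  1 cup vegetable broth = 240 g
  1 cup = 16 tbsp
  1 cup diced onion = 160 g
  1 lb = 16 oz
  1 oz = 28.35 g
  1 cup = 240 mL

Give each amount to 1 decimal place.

Scaling factor: 14/12 = 7/6.
diced onion: (1 cup + 3 tbsp = 1.1875 cup) × 7/6 × 160 g/cup ≈ 221.7 g
vegetable broth: 250 mL × 7/6 ÷ 240 mL/cup × 240 g/cup ≈ 291.7 g
diced celery: 30 g × 7/6 ÷ 28.35 g/oz ≈ 1.2 oz
breadcrumbs: 80 g × 7/6 ÷ 28.35 g/oz ≈ 3.3 oz
olive oil: 2 lb × 7/6 × 16 oz/lb × 28.35 g/oz = 1058.4 g
couscous: (2 cup + 6 tbsp = 2.375 cup) × 7/6 × 176 g/cup ≈ 487.7 g

diced onion: 221.7 g; vegetable broth: 291.7 g; diced celery: 1.2 oz; breadcrumbs: 3.3 oz; olive oil: 1058.4 g; couscous: 487.7 g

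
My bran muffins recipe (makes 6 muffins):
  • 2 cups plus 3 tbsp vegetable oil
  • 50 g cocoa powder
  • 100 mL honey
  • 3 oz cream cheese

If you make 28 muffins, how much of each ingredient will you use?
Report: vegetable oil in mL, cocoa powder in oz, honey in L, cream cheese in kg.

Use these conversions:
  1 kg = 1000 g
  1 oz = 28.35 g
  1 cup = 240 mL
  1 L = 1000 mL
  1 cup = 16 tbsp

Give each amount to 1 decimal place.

vegetable oil: 2450.0 mL; cocoa powder: 8.2 oz; honey: 0.5 L; cream cheese: 0.4 kg

Scaling factor: 28/6 = 14/3.
vegetable oil: (2 cup + 3 tbsp = 2.1875 cup) × 14/3 × 240 mL/cup = 2450.0 mL
cocoa powder: 50 g × 14/3 ÷ 28.35 g/oz ≈ 8.2 oz
honey: 100 mL × 14/3 ÷ 1000 mL/L ≈ 0.5 L
cream cheese: 3 oz × 14/3 × 28.35 g/oz ÷ 1000 g/kg ≈ 0.4 kg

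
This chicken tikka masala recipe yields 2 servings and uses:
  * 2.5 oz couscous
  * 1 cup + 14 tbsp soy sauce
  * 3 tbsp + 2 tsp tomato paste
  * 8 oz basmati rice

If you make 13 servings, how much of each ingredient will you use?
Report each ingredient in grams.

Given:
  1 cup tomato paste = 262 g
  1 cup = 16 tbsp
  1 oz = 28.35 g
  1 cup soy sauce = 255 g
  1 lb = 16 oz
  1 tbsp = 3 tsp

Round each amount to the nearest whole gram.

Scaling factor: 13/2 = 6.5.
couscous: 2.5 oz × 13/2 × 28.35 g/oz ≈ 461 g
soy sauce: (1 cup + 14 tbsp = 1.875 cup) × 13/2 × 255 g/cup ≈ 3108 g
tomato paste: (3 tbsp + 2 tsp = 11/3 tbsp) × 13/2 ÷ 16 tbsp/cup × 262 g/cup ≈ 390 g
basmati rice: 8 oz × 13/2 × 28.35 g/oz ≈ 1474 g

couscous: 461 g; soy sauce: 3108 g; tomato paste: 390 g; basmati rice: 1474 g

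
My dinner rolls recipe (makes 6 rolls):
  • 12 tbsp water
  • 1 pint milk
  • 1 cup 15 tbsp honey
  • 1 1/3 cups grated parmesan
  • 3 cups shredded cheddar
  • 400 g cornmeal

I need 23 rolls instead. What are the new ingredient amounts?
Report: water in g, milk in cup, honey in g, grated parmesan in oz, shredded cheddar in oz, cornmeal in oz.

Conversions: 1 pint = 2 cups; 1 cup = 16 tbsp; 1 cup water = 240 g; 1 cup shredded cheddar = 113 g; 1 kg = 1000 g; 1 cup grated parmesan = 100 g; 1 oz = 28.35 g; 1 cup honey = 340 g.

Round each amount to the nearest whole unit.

Scaling factor: 23/6.
water: 12 tbsp × 23/6 ÷ 16 tbsp/cup × 240 g/cup = 690 g
milk: 1 pint × 23/6 × 2 cup/pint ≈ 8 cup
honey: (1 cup + 15 tbsp = 1.9375 cup) × 23/6 × 340 g/cup ≈ 2525 g
grated parmesan: 4/3 cup × 23/6 × 100 g/cup ÷ 28.35 g/oz ≈ 18 oz
shredded cheddar: 3 cup × 23/6 × 113 g/cup ÷ 28.35 g/oz ≈ 46 oz
cornmeal: 400 g × 23/6 ÷ 28.35 g/oz ≈ 54 oz

water: 690 g; milk: 8 cup; honey: 2525 g; grated parmesan: 18 oz; shredded cheddar: 46 oz; cornmeal: 54 oz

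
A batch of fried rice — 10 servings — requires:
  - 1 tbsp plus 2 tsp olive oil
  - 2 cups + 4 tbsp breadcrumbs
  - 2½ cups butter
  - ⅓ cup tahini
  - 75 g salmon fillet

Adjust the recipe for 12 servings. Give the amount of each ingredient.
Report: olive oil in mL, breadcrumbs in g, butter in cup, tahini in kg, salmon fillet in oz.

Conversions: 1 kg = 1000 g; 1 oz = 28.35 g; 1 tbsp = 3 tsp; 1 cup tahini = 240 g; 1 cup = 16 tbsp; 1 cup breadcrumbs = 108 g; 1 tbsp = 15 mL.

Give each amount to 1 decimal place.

Scaling factor: 12/10 = 6/5 = 1.2.
olive oil: (1 tbsp + 2 tsp = 5/3 tbsp) × 6/5 × 15 mL/tbsp = 30.0 mL
breadcrumbs: (2 cup + 4 tbsp = 2.25 cup) × 6/5 × 108 g/cup = 291.6 g
butter: 2.5 cup × 6/5 = 3.0 cup
tahini: 1/3 cup × 6/5 × 240 g/cup ÷ 1000 g/kg ≈ 0.1 kg
salmon fillet: 75 g × 6/5 ÷ 28.35 g/oz ≈ 3.2 oz

olive oil: 30.0 mL; breadcrumbs: 291.6 g; butter: 3.0 cup; tahini: 0.1 kg; salmon fillet: 3.2 oz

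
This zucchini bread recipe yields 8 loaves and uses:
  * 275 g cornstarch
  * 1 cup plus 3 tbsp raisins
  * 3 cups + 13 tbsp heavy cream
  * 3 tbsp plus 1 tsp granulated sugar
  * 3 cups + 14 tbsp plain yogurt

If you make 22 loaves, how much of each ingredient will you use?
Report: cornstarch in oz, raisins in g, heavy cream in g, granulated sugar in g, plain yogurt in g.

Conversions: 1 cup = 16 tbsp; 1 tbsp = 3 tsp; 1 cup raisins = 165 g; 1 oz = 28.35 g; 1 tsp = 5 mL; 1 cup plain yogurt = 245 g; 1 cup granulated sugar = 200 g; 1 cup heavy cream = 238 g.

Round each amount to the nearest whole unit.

cornstarch: 27 oz; raisins: 539 g; heavy cream: 2495 g; granulated sugar: 115 g; plain yogurt: 2611 g

Scaling factor: 22/8 = 11/4 = 2.75.
cornstarch: 275 g × 11/4 ÷ 28.35 g/oz ≈ 27 oz
raisins: (1 cup + 3 tbsp = 1.1875 cup) × 11/4 × 165 g/cup ≈ 539 g
heavy cream: (3 cup + 13 tbsp = 3.8125 cup) × 11/4 × 238 g/cup ≈ 2495 g
granulated sugar: (3 tbsp + 1 tsp = 10/3 tbsp) × 11/4 ÷ 16 tbsp/cup × 200 g/cup ≈ 115 g
plain yogurt: (3 cup + 14 tbsp = 3.875 cup) × 11/4 × 245 g/cup ≈ 2611 g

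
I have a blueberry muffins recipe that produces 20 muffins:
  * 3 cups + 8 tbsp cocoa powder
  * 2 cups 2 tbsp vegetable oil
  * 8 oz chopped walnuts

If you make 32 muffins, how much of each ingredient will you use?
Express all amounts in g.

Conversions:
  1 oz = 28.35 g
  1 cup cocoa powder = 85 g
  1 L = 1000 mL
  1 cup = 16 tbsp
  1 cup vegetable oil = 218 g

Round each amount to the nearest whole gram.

Scaling factor: 32/20 = 8/5 = 1.6.
cocoa powder: (3 cup + 8 tbsp = 3.5 cup) × 8/5 × 85 g/cup = 476 g
vegetable oil: (2 cup + 2 tbsp = 2.125 cup) × 8/5 × 218 g/cup ≈ 741 g
chopped walnuts: 8 oz × 8/5 × 28.35 g/oz ≈ 363 g

cocoa powder: 476 g; vegetable oil: 741 g; chopped walnuts: 363 g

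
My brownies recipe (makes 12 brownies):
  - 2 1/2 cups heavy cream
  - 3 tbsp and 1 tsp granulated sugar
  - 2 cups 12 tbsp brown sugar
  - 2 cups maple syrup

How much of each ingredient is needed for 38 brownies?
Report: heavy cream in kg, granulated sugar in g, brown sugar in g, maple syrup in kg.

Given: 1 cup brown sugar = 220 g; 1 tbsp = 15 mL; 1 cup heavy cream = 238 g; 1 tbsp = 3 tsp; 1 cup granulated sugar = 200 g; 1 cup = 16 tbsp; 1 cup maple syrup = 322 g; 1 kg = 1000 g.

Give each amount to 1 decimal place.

heavy cream: 1.9 kg; granulated sugar: 131.9 g; brown sugar: 1915.8 g; maple syrup: 2.0 kg

Scaling factor: 38/12 = 19/6.
heavy cream: 2.5 cup × 19/6 × 238 g/cup ÷ 1000 g/kg ≈ 1.9 kg
granulated sugar: (3 tbsp + 1 tsp = 10/3 tbsp) × 19/6 ÷ 16 tbsp/cup × 200 g/cup ≈ 131.9 g
brown sugar: (2 cup + 12 tbsp = 2.75 cup) × 19/6 × 220 g/cup ≈ 1915.8 g
maple syrup: 2 cup × 19/6 × 322 g/cup ÷ 1000 g/kg ≈ 2.0 kg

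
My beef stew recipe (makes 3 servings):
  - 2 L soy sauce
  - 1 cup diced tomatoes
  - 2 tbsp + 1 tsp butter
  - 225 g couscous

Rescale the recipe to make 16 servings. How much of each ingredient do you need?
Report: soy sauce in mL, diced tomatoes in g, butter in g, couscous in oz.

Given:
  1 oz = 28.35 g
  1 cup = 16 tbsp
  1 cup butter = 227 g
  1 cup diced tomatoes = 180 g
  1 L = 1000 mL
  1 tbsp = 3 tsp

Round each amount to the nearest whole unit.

soy sauce: 10667 mL; diced tomatoes: 960 g; butter: 177 g; couscous: 42 oz

Scaling factor: 16/3.
soy sauce: 2 L × 16/3 × 1000 mL/L ≈ 10667 mL
diced tomatoes: 1 cup × 16/3 × 180 g/cup = 960 g
butter: (2 tbsp + 1 tsp = 7/3 tbsp) × 16/3 ÷ 16 tbsp/cup × 227 g/cup ≈ 177 g
couscous: 225 g × 16/3 ÷ 28.35 g/oz ≈ 42 oz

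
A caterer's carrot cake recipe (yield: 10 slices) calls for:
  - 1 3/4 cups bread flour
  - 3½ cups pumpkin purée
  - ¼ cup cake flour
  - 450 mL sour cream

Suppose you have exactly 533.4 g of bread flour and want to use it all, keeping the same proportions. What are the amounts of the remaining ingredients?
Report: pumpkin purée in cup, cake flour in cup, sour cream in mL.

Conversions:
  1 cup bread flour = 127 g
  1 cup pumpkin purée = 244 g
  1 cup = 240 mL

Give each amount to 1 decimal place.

pumpkin purée: 8.4 cup; cake flour: 0.6 cup; sour cream: 1080.0 mL

The original recipe has 222.25 g of bread flour, so the scaling factor is 533.4 ÷ 222.25 = 12/5 = 2.4.
pumpkin purée: 3.5 cup × 12/5 = 8.4 cup
cake flour: 0.25 cup × 12/5 = 0.6 cup
sour cream: 450 mL × 12/5 = 1080.0 mL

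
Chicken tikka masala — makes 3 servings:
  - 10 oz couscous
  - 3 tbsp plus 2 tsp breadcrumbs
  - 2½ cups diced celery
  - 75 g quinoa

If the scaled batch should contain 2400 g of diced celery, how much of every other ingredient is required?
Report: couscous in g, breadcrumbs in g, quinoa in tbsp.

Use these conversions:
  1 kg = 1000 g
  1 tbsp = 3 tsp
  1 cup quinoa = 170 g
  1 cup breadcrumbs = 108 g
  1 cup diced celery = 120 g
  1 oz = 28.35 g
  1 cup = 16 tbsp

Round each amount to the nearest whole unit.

couscous: 2268 g; breadcrumbs: 198 g; quinoa: 56 tbsp

The original recipe has 300 g of diced celery, so the scaling factor is 2400 ÷ 300 = 8.
couscous: 10 oz × 8 × 28.35 g/oz = 2268 g
breadcrumbs: (3 tbsp + 2 tsp = 11/3 tbsp) × 8 ÷ 16 tbsp/cup × 108 g/cup = 198 g
quinoa: 75 g × 8 ÷ 170 g/cup × 16 tbsp/cup ≈ 56 tbsp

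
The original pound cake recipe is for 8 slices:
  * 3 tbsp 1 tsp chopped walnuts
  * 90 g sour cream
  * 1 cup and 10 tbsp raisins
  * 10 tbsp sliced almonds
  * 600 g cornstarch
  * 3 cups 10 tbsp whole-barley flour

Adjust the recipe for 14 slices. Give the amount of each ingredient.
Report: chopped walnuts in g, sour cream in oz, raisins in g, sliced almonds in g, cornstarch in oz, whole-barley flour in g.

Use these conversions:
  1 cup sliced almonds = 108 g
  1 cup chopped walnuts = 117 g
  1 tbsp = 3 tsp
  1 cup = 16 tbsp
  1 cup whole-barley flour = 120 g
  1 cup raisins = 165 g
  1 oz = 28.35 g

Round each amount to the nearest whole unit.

chopped walnuts: 43 g; sour cream: 6 oz; raisins: 469 g; sliced almonds: 118 g; cornstarch: 37 oz; whole-barley flour: 761 g

Scaling factor: 14/8 = 7/4 = 1.75.
chopped walnuts: (3 tbsp + 1 tsp = 10/3 tbsp) × 7/4 ÷ 16 tbsp/cup × 117 g/cup ≈ 43 g
sour cream: 90 g × 7/4 ÷ 28.35 g/oz ≈ 6 oz
raisins: (1 cup + 10 tbsp = 1.625 cup) × 7/4 × 165 g/cup ≈ 469 g
sliced almonds: 10 tbsp × 7/4 ÷ 16 tbsp/cup × 108 g/cup ≈ 118 g
cornstarch: 600 g × 7/4 ÷ 28.35 g/oz ≈ 37 oz
whole-barley flour: (3 cup + 10 tbsp = 3.625 cup) × 7/4 × 120 g/cup ≈ 761 g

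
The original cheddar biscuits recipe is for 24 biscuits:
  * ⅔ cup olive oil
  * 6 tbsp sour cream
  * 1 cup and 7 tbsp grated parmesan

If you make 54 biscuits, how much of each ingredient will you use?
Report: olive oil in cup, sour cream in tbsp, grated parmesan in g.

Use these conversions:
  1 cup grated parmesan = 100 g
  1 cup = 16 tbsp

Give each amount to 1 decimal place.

olive oil: 1.5 cup; sour cream: 13.5 tbsp; grated parmesan: 323.4 g

Scaling factor: 54/24 = 9/4 = 2.25.
olive oil: 2/3 cup × 9/4 = 1.5 cup
sour cream: 6 tbsp × 9/4 = 13.5 tbsp
grated parmesan: (1 cup + 7 tbsp = 1.4375 cup) × 9/4 × 100 g/cup ≈ 323.4 g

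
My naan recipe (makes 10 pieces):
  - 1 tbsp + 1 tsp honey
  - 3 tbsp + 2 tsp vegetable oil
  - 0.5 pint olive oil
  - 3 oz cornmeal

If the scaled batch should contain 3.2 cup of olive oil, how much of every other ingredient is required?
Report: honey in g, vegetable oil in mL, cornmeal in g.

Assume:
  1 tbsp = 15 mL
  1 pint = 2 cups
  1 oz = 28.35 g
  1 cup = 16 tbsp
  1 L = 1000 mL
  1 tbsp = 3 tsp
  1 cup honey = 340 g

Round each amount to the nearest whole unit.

honey: 91 g; vegetable oil: 176 mL; cornmeal: 272 g

The original recipe has 1 cup of olive oil, so the scaling factor is 3.2 ÷ 1 = 16/5 = 3.2.
honey: (1 tbsp + 1 tsp = 4/3 tbsp) × 16/5 ÷ 16 tbsp/cup × 340 g/cup ≈ 91 g
vegetable oil: (3 tbsp + 2 tsp = 11/3 tbsp) × 16/5 × 15 mL/tbsp = 176 mL
cornmeal: 3 oz × 16/5 × 28.35 g/oz ≈ 272 g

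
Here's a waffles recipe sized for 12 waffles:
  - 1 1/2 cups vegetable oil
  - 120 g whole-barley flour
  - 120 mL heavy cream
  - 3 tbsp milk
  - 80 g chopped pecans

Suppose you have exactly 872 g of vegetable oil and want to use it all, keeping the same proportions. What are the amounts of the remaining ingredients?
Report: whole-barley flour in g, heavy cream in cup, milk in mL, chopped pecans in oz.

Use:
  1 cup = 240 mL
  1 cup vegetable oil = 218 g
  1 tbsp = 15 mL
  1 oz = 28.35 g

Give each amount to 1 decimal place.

The original recipe has 327 g of vegetable oil, so the scaling factor is 872 ÷ 327 = 8/3.
whole-barley flour: 120 g × 8/3 = 320.0 g
heavy cream: 120 mL × 8/3 ÷ 240 mL/cup ≈ 1.3 cup
milk: 3 tbsp × 8/3 × 15 mL/tbsp = 120.0 mL
chopped pecans: 80 g × 8/3 ÷ 28.35 g/oz ≈ 7.5 oz

whole-barley flour: 320.0 g; heavy cream: 1.3 cup; milk: 120.0 mL; chopped pecans: 7.5 oz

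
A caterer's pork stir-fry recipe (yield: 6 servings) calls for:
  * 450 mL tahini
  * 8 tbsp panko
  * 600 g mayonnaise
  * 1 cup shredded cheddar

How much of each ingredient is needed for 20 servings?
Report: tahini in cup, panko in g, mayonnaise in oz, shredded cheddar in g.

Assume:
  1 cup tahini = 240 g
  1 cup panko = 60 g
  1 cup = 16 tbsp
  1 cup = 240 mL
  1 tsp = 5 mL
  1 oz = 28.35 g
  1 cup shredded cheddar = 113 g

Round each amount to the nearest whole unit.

Scaling factor: 20/6 = 10/3.
tahini: 450 mL × 10/3 ÷ 240 mL/cup ≈ 6 cup
panko: 8 tbsp × 10/3 ÷ 16 tbsp/cup × 60 g/cup = 100 g
mayonnaise: 600 g × 10/3 ÷ 28.35 g/oz ≈ 71 oz
shredded cheddar: 1 cup × 10/3 × 113 g/cup ≈ 377 g

tahini: 6 cup; panko: 100 g; mayonnaise: 71 oz; shredded cheddar: 377 g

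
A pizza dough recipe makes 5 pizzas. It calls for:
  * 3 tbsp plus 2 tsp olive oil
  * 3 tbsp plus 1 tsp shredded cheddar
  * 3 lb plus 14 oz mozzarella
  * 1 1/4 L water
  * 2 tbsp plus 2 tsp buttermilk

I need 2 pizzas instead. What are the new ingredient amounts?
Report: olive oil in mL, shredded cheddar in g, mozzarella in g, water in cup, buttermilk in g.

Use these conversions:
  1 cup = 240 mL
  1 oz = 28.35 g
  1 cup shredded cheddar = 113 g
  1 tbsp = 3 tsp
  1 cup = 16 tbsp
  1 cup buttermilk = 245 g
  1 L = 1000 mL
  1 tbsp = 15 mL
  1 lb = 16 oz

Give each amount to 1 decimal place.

olive oil: 22.0 mL; shredded cheddar: 9.4 g; mozzarella: 703.1 g; water: 2.1 cup; buttermilk: 16.3 g

Scaling factor: 2/5 = 0.4.
olive oil: (3 tbsp + 2 tsp = 11/3 tbsp) × 2/5 × 15 mL/tbsp = 22.0 mL
shredded cheddar: (3 tbsp + 1 tsp = 10/3 tbsp) × 2/5 ÷ 16 tbsp/cup × 113 g/cup ≈ 9.4 g
mozzarella: (3 lb + 14 oz = 3.875 lb) × 2/5 × 16 oz/lb × 28.35 g/oz ≈ 703.1 g
water: 1.25 L × 2/5 × 1000 mL/L ÷ 240 mL/cup ≈ 2.1 cup
buttermilk: (2 tbsp + 2 tsp = 8/3 tbsp) × 2/5 ÷ 16 tbsp/cup × 245 g/cup ≈ 16.3 g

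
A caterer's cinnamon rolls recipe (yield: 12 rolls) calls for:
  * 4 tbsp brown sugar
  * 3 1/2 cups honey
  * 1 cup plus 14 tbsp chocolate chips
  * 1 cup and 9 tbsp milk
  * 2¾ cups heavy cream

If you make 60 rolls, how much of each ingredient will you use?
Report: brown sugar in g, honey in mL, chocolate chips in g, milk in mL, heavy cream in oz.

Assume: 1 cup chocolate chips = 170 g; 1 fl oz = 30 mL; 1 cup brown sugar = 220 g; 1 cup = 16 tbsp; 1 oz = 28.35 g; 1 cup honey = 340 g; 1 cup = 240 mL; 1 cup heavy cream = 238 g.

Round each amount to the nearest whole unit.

brown sugar: 275 g; honey: 4200 mL; chocolate chips: 1594 g; milk: 1875 mL; heavy cream: 115 oz

Scaling factor: 60/12 = 5.
brown sugar: 4 tbsp × 5 ÷ 16 tbsp/cup × 220 g/cup = 275 g
honey: 3.5 cup × 5 × 240 mL/cup = 4200 mL
chocolate chips: (1 cup + 14 tbsp = 1.875 cup) × 5 × 170 g/cup ≈ 1594 g
milk: (1 cup + 9 tbsp = 1.5625 cup) × 5 × 240 mL/cup = 1875 mL
heavy cream: 2.75 cup × 5 × 238 g/cup ÷ 28.35 g/oz ≈ 115 oz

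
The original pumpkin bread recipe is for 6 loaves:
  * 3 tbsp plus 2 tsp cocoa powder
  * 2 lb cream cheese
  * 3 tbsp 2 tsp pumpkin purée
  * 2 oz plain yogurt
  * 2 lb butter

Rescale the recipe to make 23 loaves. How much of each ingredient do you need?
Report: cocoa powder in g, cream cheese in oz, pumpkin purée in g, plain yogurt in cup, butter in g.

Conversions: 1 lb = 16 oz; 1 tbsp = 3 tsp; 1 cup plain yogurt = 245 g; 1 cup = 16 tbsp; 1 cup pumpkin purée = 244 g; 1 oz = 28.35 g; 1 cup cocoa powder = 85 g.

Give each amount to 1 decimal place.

cocoa powder: 74.7 g; cream cheese: 122.7 oz; pumpkin purée: 214.3 g; plain yogurt: 0.9 cup; butter: 3477.6 g

Scaling factor: 23/6.
cocoa powder: (3 tbsp + 2 tsp = 11/3 tbsp) × 23/6 ÷ 16 tbsp/cup × 85 g/cup ≈ 74.7 g
cream cheese: 2 lb × 23/6 × 16 oz/lb ≈ 122.7 oz
pumpkin purée: (3 tbsp + 2 tsp = 11/3 tbsp) × 23/6 ÷ 16 tbsp/cup × 244 g/cup ≈ 214.3 g
plain yogurt: 2 oz × 23/6 × 28.35 g/oz ÷ 245 g/cup ≈ 0.9 cup
butter: 2 lb × 23/6 × 16 oz/lb × 28.35 g/oz = 3477.6 g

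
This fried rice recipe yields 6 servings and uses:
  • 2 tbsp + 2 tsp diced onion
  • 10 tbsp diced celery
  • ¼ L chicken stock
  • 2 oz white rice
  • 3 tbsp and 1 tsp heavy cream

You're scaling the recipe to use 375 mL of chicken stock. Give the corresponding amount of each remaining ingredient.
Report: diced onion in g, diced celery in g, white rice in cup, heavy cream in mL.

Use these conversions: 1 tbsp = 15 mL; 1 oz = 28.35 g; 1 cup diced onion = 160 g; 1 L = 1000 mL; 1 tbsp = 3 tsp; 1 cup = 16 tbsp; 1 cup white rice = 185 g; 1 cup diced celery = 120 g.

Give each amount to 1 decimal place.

The original recipe has 250 mL of chicken stock, so the scaling factor is 375 ÷ 250 = 3/2 = 1.5.
diced onion: (2 tbsp + 2 tsp = 8/3 tbsp) × 3/2 ÷ 16 tbsp/cup × 160 g/cup = 40.0 g
diced celery: 10 tbsp × 3/2 ÷ 16 tbsp/cup × 120 g/cup = 112.5 g
white rice: 2 oz × 3/2 × 28.35 g/oz ÷ 185 g/cup ≈ 0.5 cup
heavy cream: (3 tbsp + 1 tsp = 10/3 tbsp) × 3/2 × 15 mL/tbsp = 75.0 mL

diced onion: 40.0 g; diced celery: 112.5 g; white rice: 0.5 cup; heavy cream: 75.0 mL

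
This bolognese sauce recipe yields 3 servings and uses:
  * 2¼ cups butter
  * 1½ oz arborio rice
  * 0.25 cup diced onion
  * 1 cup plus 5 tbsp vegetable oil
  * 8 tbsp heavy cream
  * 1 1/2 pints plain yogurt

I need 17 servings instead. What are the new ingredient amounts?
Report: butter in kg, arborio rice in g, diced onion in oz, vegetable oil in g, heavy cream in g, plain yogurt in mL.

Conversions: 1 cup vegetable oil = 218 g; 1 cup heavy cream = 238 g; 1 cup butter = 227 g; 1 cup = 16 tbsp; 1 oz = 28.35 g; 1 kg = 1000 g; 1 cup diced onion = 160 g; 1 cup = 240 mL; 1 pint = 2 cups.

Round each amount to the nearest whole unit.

Scaling factor: 17/3.
butter: 2.25 cup × 17/3 × 227 g/cup ÷ 1000 g/kg ≈ 3 kg
arborio rice: 1.5 oz × 17/3 × 28.35 g/oz ≈ 241 g
diced onion: 0.25 cup × 17/3 × 160 g/cup ÷ 28.35 g/oz ≈ 8 oz
vegetable oil: (1 cup + 5 tbsp = 1.3125 cup) × 17/3 × 218 g/cup ≈ 1621 g
heavy cream: 8 tbsp × 17/3 ÷ 16 tbsp/cup × 238 g/cup ≈ 674 g
plain yogurt: 1.5 pint × 17/3 × 2 cup/pint × 240 mL/cup = 4080 mL

butter: 3 kg; arborio rice: 241 g; diced onion: 8 oz; vegetable oil: 1621 g; heavy cream: 674 g; plain yogurt: 4080 mL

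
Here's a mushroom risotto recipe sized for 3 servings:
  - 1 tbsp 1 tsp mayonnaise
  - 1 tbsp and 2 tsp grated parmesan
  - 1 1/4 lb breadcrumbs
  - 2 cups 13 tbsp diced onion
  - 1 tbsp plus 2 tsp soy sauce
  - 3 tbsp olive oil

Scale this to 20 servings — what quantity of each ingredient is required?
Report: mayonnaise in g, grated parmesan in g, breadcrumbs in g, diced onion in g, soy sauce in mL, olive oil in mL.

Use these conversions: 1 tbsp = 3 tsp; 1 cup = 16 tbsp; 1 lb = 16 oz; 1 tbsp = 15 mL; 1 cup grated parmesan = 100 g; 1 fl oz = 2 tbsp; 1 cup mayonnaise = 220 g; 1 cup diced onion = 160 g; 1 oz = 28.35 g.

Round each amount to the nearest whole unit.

mayonnaise: 122 g; grated parmesan: 69 g; breadcrumbs: 3780 g; diced onion: 3000 g; soy sauce: 167 mL; olive oil: 300 mL

Scaling factor: 20/3.
mayonnaise: (1 tbsp + 1 tsp = 4/3 tbsp) × 20/3 ÷ 16 tbsp/cup × 220 g/cup ≈ 122 g
grated parmesan: (1 tbsp + 2 tsp = 5/3 tbsp) × 20/3 ÷ 16 tbsp/cup × 100 g/cup ≈ 69 g
breadcrumbs: 1.25 lb × 20/3 × 16 oz/lb × 28.35 g/oz = 3780 g
diced onion: (2 cup + 13 tbsp = 2.8125 cup) × 20/3 × 160 g/cup = 3000 g
soy sauce: (1 tbsp + 2 tsp = 5/3 tbsp) × 20/3 × 15 mL/tbsp ≈ 167 mL
olive oil: 3 tbsp × 20/3 × 15 mL/tbsp = 300 mL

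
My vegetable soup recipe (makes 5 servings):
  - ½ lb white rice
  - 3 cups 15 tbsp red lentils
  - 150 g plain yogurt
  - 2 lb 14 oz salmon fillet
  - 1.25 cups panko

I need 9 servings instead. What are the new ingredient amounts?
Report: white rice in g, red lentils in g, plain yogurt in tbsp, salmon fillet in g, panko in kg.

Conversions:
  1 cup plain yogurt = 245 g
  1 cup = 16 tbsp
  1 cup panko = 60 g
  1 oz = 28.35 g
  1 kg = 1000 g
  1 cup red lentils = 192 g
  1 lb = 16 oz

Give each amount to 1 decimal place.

white rice: 408.2 g; red lentils: 1360.8 g; plain yogurt: 17.6 tbsp; salmon fillet: 2347.4 g; panko: 0.1 kg

Scaling factor: 9/5 = 1.8.
white rice: 0.5 lb × 9/5 × 16 oz/lb × 28.35 g/oz ≈ 408.2 g
red lentils: (3 cup + 15 tbsp = 3.9375 cup) × 9/5 × 192 g/cup = 1360.8 g
plain yogurt: 150 g × 9/5 ÷ 245 g/cup × 16 tbsp/cup ≈ 17.6 tbsp
salmon fillet: (2 lb + 14 oz = 2.875 lb) × 9/5 × 16 oz/lb × 28.35 g/oz ≈ 2347.4 g
panko: 1.25 cup × 9/5 × 60 g/cup ÷ 1000 g/kg ≈ 0.1 kg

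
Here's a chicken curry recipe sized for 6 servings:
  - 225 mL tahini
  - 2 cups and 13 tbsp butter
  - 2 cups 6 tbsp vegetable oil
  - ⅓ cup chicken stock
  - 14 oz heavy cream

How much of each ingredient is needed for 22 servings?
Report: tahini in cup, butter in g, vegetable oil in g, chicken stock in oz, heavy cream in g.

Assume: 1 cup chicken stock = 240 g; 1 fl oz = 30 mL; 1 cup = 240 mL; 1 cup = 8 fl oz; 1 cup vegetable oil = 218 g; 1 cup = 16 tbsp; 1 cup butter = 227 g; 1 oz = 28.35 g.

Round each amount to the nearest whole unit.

tahini: 3 cup; butter: 2341 g; vegetable oil: 1898 g; chicken stock: 10 oz; heavy cream: 1455 g

Scaling factor: 22/6 = 11/3.
tahini: 225 mL × 11/3 ÷ 240 mL/cup ≈ 3 cup
butter: (2 cup + 13 tbsp = 2.8125 cup) × 11/3 × 227 g/cup ≈ 2341 g
vegetable oil: (2 cup + 6 tbsp = 2.375 cup) × 11/3 × 218 g/cup ≈ 1898 g
chicken stock: 1/3 cup × 11/3 × 240 g/cup ÷ 28.35 g/oz ≈ 10 oz
heavy cream: 14 oz × 11/3 × 28.35 g/oz ≈ 1455 g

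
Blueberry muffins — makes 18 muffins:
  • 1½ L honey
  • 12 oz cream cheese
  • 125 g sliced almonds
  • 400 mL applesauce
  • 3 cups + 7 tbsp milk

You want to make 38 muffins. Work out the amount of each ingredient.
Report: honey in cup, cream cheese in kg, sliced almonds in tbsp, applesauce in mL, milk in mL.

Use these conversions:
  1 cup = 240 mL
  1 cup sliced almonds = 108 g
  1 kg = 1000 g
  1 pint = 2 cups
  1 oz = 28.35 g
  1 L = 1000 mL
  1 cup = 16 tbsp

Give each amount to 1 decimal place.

Scaling factor: 38/18 = 19/9.
honey: 1.5 L × 19/9 × 1000 mL/L ÷ 240 mL/cup ≈ 13.2 cup
cream cheese: 12 oz × 19/9 × 28.35 g/oz ÷ 1000 g/kg ≈ 0.7 kg
sliced almonds: 125 g × 19/9 ÷ 108 g/cup × 16 tbsp/cup ≈ 39.1 tbsp
applesauce: 400 mL × 19/9 ≈ 844.4 mL
milk: (3 cup + 7 tbsp = 3.4375 cup) × 19/9 × 240 mL/cup ≈ 1741.7 mL

honey: 13.2 cup; cream cheese: 0.7 kg; sliced almonds: 39.1 tbsp; applesauce: 844.4 mL; milk: 1741.7 mL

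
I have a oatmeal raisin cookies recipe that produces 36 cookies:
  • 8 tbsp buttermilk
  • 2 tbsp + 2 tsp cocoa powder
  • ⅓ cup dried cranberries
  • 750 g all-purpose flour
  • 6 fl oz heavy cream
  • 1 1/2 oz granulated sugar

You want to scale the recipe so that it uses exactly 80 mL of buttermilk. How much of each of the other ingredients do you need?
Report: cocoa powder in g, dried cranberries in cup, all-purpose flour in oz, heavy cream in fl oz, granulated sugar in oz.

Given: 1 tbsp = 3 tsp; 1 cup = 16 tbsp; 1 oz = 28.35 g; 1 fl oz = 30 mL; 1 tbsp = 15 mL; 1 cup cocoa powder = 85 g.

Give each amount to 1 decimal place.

The original recipe has 120 mL of buttermilk, so the scaling factor is 80 ÷ 120 = 2/3.
cocoa powder: (2 tbsp + 2 tsp = 8/3 tbsp) × 2/3 ÷ 16 tbsp/cup × 85 g/cup ≈ 9.4 g
dried cranberries: 1/3 cup × 2/3 ≈ 0.2 cup
all-purpose flour: 750 g × 2/3 ÷ 28.35 g/oz ≈ 17.6 oz
heavy cream: 6 fl oz × 2/3 = 4.0 fl oz
granulated sugar: 1.5 oz × 2/3 = 1.0 oz

cocoa powder: 9.4 g; dried cranberries: 0.2 cup; all-purpose flour: 17.6 oz; heavy cream: 4.0 fl oz; granulated sugar: 1.0 oz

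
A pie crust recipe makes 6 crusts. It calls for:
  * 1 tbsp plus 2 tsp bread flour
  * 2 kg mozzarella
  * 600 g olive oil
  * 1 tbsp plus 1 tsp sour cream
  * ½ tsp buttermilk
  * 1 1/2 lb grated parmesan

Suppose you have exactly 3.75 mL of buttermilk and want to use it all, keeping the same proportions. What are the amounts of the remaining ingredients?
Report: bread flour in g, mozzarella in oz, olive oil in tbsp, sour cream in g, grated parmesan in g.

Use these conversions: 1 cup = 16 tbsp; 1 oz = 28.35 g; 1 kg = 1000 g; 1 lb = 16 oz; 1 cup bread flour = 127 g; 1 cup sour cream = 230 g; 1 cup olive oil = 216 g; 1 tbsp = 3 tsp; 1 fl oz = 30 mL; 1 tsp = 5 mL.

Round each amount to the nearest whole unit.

bread flour: 20 g; mozzarella: 106 oz; olive oil: 67 tbsp; sour cream: 29 g; grated parmesan: 1021 g

The original recipe has 2.5 mL of buttermilk, so the scaling factor is 3.75 ÷ 2.5 = 3/2 = 1.5.
bread flour: (1 tbsp + 2 tsp = 5/3 tbsp) × 3/2 ÷ 16 tbsp/cup × 127 g/cup ≈ 20 g
mozzarella: 2 kg × 3/2 × 1000 g/kg ÷ 28.35 g/oz ≈ 106 oz
olive oil: 600 g × 3/2 ÷ 216 g/cup × 16 tbsp/cup ≈ 67 tbsp
sour cream: (1 tbsp + 1 tsp = 4/3 tbsp) × 3/2 ÷ 16 tbsp/cup × 230 g/cup ≈ 29 g
grated parmesan: 1.5 lb × 3/2 × 16 oz/lb × 28.35 g/oz ≈ 1021 g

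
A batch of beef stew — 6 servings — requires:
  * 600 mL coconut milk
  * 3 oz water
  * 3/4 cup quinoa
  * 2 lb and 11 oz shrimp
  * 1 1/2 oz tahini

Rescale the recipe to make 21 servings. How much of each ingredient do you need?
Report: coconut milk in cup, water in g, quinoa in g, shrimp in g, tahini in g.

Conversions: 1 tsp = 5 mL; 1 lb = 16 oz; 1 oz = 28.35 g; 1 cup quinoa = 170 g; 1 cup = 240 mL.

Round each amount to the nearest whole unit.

Scaling factor: 21/6 = 7/2 = 3.5.
coconut milk: 600 mL × 7/2 ÷ 240 mL/cup ≈ 9 cup
water: 3 oz × 7/2 × 28.35 g/oz ≈ 298 g
quinoa: 0.75 cup × 7/2 × 170 g/cup ≈ 446 g
shrimp: (2 lb + 11 oz = 2.6875 lb) × 7/2 × 16 oz/lb × 28.35 g/oz ≈ 4267 g
tahini: 1.5 oz × 7/2 × 28.35 g/oz ≈ 149 g

coconut milk: 9 cup; water: 298 g; quinoa: 446 g; shrimp: 4267 g; tahini: 149 g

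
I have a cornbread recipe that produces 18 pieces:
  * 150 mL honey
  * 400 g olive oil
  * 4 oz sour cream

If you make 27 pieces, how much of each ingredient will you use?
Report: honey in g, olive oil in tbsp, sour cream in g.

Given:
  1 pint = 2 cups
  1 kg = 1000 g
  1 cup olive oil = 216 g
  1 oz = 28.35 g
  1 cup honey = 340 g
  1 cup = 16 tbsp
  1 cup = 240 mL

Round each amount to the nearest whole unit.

honey: 319 g; olive oil: 44 tbsp; sour cream: 170 g

Scaling factor: 27/18 = 3/2 = 1.5.
honey: 150 mL × 3/2 ÷ 240 mL/cup × 340 g/cup ≈ 319 g
olive oil: 400 g × 3/2 ÷ 216 g/cup × 16 tbsp/cup ≈ 44 tbsp
sour cream: 4 oz × 3/2 × 28.35 g/oz ≈ 170 g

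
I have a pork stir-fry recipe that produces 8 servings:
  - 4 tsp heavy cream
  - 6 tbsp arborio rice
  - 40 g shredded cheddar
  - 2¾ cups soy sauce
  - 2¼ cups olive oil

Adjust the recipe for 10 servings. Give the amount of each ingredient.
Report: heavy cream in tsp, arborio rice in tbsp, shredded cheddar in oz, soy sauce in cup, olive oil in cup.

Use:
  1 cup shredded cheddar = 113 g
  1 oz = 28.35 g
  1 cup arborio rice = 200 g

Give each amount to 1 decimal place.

Scaling factor: 10/8 = 5/4 = 1.25.
heavy cream: 4 tsp × 5/4 = 5.0 tsp
arborio rice: 6 tbsp × 5/4 = 7.5 tbsp
shredded cheddar: 40 g × 5/4 ÷ 28.35 g/oz ≈ 1.8 oz
soy sauce: 2.75 cup × 5/4 ≈ 3.4 cup
olive oil: 2.25 cup × 5/4 ≈ 2.8 cup

heavy cream: 5.0 tsp; arborio rice: 7.5 tbsp; shredded cheddar: 1.8 oz; soy sauce: 3.4 cup; olive oil: 2.8 cup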